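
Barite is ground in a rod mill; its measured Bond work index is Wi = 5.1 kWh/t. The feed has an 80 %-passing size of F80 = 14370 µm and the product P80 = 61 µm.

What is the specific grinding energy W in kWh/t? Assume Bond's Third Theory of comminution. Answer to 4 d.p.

W_Bond = 10·Wi·(1/√P₈₀ − 1/√F₈₀)
1/√61 = 0.128037;  1/√14370 = 0.008342
W = 10·5.1·(0.128037 − 0.008342) = 6.1044 kWh/t

W = 6.1044 kWh/t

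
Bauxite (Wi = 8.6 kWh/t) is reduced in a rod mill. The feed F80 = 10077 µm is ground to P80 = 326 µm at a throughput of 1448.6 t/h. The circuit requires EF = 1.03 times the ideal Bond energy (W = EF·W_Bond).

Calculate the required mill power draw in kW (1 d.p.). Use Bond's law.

P = 5828.6 kW

Bond: W = 10·Wi·(1/√P80 − 1/√F80)
W = 10·8.6·(1/√326 − 1/√10077) = 10·8.6·(0.045423) = 3.9064 kWh/t
W_actual = 1.03 × 3.9064 = 4.0236 kWh/t
P_mill = W·ṁ = 4.0236·1448.6 = 5828.6 kW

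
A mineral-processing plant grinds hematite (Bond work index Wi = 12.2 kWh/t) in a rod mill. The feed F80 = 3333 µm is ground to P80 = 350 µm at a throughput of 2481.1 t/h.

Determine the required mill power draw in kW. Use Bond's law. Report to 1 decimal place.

W = 10·Wi·[P80^(−½) − F80^(−½)]
W = 10·12.2·(1/√350 − 1/√3333) = 10·12.2·(0.036131) = 4.4080 kWh/t
P_mill = W·ṁ = 4.4080·2481.1 = 10936.6 kW

P = 10936.6 kW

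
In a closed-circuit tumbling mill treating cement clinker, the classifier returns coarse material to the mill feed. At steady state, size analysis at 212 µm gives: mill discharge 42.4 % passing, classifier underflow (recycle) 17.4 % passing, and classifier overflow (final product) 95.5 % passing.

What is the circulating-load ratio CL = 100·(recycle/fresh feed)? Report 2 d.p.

Two-product formula at 212 µm:
(1+r)d = ru + o → r = (o−d)/(d−u)
r = (95.5 − 42.4)/(42.4 − 17.4) = 53.1/25.0 = 2.1240
CL = 100·r = 212.40 %

CL = 212.40 %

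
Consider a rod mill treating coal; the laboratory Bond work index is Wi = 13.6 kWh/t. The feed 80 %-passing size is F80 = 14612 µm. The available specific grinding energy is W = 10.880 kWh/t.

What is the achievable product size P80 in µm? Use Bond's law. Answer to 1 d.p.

W = 10 Wi (P80^-0.5 − F80^-0.5)
P80^-0.5 = F80^-0.5 + W/(10 Wi)
  = 10.8800/(10·13.6) + 1/√14612 = 0.080000 + 0.008273 = 0.088273
P80 = (1/0.088273)² = 11.3285² = 128.34 µm

P80 = 128.3 µm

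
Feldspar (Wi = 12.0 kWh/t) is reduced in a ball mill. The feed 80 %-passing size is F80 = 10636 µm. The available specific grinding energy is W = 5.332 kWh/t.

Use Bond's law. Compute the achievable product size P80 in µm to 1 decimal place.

P80 = 341.3 µm

W = 10·Wi·[P80^(−½) − F80^(−½)]
⇒ 1/√P80 = W/(10·Wi) + 1/√F80
  = 5.3320/(10·12.0) + 1/√10636 = 0.044433 + 0.009696 = 0.054130
P80 = (1/0.054130)² = 18.4741² = 341.29 µm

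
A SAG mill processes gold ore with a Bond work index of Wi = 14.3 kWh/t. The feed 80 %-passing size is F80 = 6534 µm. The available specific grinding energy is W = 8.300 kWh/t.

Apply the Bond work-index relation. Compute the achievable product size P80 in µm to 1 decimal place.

P80 = 201.7 µm

Bond: W = 10·Wi·(1/√P80 − 1/√F80)
1/√P80 = 1/√F80 + W/(10·Wi)
  = 8.3000/(10·14.3) + 1/√6534 = 0.058042 + 0.012371 = 0.070413
P80 = (1/0.070413)² = 14.2019² = 201.69 µm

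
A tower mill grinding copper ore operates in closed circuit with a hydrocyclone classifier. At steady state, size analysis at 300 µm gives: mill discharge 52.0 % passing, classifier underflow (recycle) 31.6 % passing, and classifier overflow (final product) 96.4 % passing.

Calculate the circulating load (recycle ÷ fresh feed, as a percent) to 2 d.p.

Two-product formula at 300 µm:
d + r·d = r·u + o → r(d−u) = o−d
r = (96.4 − 52.0)/(52.0 − 31.6) = 44.4/20.4 = 2.1765
CL = 100·r = 217.65 %

CL = 217.65 %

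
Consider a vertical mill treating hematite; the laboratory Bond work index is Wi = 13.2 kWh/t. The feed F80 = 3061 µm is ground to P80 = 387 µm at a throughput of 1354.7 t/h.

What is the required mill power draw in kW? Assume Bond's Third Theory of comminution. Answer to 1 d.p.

W = 10 Wi (1/√P80 − 1/√F80)  [Bond]
W = 10·13.2·(1/√387 − 1/√3061) = 10·13.2·(0.032758) = 4.3241 kWh/t
P_mill = W·ṁ = 4.3241·1354.7 = 5857.8 kW

P = 5857.8 kW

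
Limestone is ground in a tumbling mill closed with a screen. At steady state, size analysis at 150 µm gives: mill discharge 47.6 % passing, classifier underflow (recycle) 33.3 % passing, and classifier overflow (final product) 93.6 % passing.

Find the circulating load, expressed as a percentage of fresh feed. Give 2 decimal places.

Two-product formula at 150 µm:
r = (o − d)/(d − u)
r = (93.6 − 47.6)/(47.6 − 33.3) = 46.0/14.3 = 3.2168
CL = 100·r = 321.68 %

CL = 321.68 %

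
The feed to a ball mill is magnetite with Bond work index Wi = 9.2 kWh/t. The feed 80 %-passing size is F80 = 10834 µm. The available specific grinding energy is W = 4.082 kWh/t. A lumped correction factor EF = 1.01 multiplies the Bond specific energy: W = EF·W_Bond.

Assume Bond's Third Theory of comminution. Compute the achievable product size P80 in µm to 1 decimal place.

Bond: W = 10·Wi·(1/√P80 − 1/√F80)
W_Bond = W / EF = 4.082 / 1.01 = 4.0416 kWh/t
P80^(−½) = W_Bond/(10 Wi) + F80^(−½)
  = 4.0416/(10·9.2) + 1/√10834 = 0.043930 + 0.009607 = 0.053538
P80 = (1/0.053538)² = 18.6784² = 348.88 µm

P80 = 348.9 µm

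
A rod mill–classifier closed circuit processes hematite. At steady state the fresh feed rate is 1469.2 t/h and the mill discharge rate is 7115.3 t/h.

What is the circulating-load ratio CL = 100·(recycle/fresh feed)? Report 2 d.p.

CL = 384.30 %

Discharge = new feed + return, hence
R = M − F = 7115.3 − 1469.2 = 5646.1 t/h
CL = 100·R/F = 100·5646.1/1469.2 = 384.30 %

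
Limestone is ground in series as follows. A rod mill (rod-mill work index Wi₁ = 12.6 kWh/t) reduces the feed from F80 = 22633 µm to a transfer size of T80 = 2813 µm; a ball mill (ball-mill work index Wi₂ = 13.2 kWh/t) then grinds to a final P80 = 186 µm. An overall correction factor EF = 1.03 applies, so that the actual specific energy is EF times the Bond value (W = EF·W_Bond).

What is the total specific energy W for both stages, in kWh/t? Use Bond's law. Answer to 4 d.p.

W = 10 Wi / √P80 − 10 Wi / √F80
Stage 1 (22633→2813 µm, Wi₁=12.6): W₁ = 10·12.6·(0.018855 − 0.006647) = 1.5381 kWh/t
Stage 2 (2813→186 µm, Wi₂=13.2): W₂ = 10·13.2·(0.073324 − 0.018855) = 7.1899 kWh/t
W = W₁ + W₂ = 1.5381 + 7.1899 = 8.7281 kWh/t
Apply correction: 8.7281 × 1.03 = 8.9899 kWh/t

W = 8.9899 kWh/t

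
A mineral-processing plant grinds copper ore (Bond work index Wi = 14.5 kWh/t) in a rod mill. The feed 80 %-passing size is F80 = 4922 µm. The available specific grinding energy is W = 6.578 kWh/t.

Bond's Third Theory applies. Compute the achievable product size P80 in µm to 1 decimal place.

W_Bond = 10·Wi·(1/√P₈₀ − 1/√F₈₀)
1/√P80 = 1/√F80 + W/(10·Wi)
  = 6.5780/(10·14.5) + 1/√4922 = 0.045366 + 0.014254 = 0.059619
P80 = (1/0.059619)² = 16.7731² = 281.34 µm

P80 = 281.3 µm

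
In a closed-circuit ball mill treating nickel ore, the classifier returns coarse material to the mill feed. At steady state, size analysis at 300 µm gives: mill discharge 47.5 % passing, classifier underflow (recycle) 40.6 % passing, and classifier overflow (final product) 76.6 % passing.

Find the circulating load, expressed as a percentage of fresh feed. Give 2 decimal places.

CL = 421.74 %

Balance %-passing 300 µm (r = R/F):
r = (o − d)/(d − u)
r = (76.6 − 47.5)/(47.5 − 40.6) = 29.1/6.9 = 4.2174
CL = 100·r = 421.74 %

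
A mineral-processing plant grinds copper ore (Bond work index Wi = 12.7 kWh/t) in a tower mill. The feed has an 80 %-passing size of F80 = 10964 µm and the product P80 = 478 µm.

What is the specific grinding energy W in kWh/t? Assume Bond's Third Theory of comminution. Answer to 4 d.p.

W = 4.5960 kWh/t

W = 10·Wi·[P80^(−½) − F80^(−½)]
1/√478 = 0.045739;  1/√10964 = 0.009550
W = 10·12.7·(0.045739 − 0.009550) = 4.5960 kWh/t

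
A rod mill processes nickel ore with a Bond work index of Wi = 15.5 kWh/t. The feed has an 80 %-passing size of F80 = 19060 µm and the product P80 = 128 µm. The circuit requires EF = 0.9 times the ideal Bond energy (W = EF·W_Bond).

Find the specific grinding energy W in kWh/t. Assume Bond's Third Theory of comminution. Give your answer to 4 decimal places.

W = 11.3197 kWh/t

W = 10 Wi (P80^-0.5 − F80^-0.5)
1/√128 = 0.088388;  1/√19060 = 0.007243
W = 10·15.5·(0.088388 − 0.007243) = 12.5775 kWh/t
With EF = 0.9: W = 12.5775·0.9 = 11.3197 kWh/t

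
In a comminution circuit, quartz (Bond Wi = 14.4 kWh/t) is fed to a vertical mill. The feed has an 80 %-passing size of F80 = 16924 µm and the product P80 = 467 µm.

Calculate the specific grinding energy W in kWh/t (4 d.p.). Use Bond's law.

W = 5.5566 kWh/t

W = 10·Wi·[P80^(−½) − F80^(−½)]
1/√467 = 0.046274;  1/√16924 = 0.007687
W = 10·14.4·(0.046274 − 0.007687) = 5.5566 kWh/t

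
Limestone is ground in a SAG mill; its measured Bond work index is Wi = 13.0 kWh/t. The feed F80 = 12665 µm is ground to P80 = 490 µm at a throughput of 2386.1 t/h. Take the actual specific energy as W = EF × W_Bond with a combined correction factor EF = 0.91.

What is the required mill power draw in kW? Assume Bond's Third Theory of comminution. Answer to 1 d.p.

W = 10 Wi (P80^-0.5 − F80^-0.5)
W = 10·13.0·(1/√490 − 1/√12665) = 10·13.0·(0.036290) = 4.7176 kWh/t
Apply correction: 4.7176 × 0.91 = 4.2931 kWh/t
Mill draw = 4.2931 × 2386.1 = 10243.7 kW

P = 10243.7 kW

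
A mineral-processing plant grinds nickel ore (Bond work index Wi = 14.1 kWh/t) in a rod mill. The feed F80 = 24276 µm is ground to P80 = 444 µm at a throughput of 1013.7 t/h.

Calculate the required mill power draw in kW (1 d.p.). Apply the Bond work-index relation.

P = 5865.9 kW

Bond: W = 10·Wi·(1/√P80 − 1/√F80)
W = 10·14.1·(1/√444 − 1/√24276) = 10·14.1·(0.041040) = 5.7866 kWh/t
P = W·T = 5.7866·1013.7 = 5865.9 kW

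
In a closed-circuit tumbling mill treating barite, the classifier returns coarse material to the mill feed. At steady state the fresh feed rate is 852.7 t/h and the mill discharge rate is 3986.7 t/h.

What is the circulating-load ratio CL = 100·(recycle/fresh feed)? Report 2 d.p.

Steady state: M = F + R.
R = M − F = 3986.7 − 852.7 = 3134.0 t/h
CL = 100·R/F = 100·3134.0/852.7 = 367.54 %

CL = 367.54 %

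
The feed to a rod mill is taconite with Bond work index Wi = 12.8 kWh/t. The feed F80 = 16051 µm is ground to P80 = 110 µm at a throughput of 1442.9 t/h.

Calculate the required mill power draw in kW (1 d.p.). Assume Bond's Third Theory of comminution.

W = 10·Wi·(P80^(-½) − F80^(-½))
W = 10·12.8·(1/√110 − 1/√16051) = 10·12.8·(0.087453) = 11.1940 kWh/t
Mill draw = 11.1940 × 1442.9 = 16151.8 kW

P = 16151.8 kW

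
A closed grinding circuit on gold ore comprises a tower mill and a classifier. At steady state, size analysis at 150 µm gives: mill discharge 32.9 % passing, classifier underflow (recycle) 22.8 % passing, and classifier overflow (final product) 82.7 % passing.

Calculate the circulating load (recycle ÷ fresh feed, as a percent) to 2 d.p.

CL = 493.07 %

Let r = R/F. Size balance at 150 µm:
r = (o − d)/(d − u)
r = (82.7 − 32.9)/(32.9 − 22.8) = 49.8/10.1 = 4.9307
CL = 100·r = 493.07 %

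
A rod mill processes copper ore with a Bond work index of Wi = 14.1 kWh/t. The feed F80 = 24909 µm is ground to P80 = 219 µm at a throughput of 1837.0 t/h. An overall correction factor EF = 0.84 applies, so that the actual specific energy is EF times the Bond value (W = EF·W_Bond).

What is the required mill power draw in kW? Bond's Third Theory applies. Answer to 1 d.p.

P = 13323.7 kW

Bond: W = 10·Wi·(1/√P80 − 1/√F80)
W = 10·14.1·(1/√219 − 1/√24909) = 10·14.1·(0.061238) = 8.6345 kWh/t
Apply correction: 8.6345 × 0.84 = 7.2530 kWh/t
Power = W × throughput = 7.2530 kWh/t × 1837.0 t/h = 13323.7 kW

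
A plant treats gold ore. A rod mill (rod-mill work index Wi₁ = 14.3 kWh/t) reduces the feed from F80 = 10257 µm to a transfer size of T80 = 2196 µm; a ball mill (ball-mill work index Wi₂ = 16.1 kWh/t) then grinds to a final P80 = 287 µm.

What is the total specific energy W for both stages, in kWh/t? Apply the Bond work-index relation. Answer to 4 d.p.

Bond: W = 10·Wi·(1/√P80 − 1/√F80)
Stage 1 (10257→2196 µm, Wi₁=14.3): W₁ = 10·14.3·(0.021339 − 0.009874) = 1.6396 kWh/t
Stage 2 (2196→287 µm, Wi₂=16.1): W₂ = 10·16.1·(0.059028 − 0.021339) = 6.0679 kWh/t
W = W₁ + W₂ = 1.6396 + 6.0679 = 7.7074 kWh/t

W = 7.7074 kWh/t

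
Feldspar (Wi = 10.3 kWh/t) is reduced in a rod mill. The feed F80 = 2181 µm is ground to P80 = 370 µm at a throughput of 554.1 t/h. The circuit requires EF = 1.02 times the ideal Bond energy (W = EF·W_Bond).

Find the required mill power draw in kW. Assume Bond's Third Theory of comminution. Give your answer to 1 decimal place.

W_Bond = 10·Wi·(1/√P₈₀ − 1/√F₈₀)
W = 10·10.3·(1/√370 − 1/√2181) = 10·10.3·(0.030575) = 3.1492 kWh/t
With EF = 1.02: W = 3.1492·1.02 = 3.2122 kWh/t
Power = W × throughput = 3.2122 kWh/t × 554.1 t/h = 1779.9 kW

P = 1779.9 kW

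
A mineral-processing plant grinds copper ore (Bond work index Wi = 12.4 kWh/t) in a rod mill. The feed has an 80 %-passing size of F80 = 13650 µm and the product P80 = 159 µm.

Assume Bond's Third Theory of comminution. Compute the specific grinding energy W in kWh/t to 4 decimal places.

W = 10 Wi (P80^-0.5 − F80^-0.5)
1/√159 = 0.079305;  1/√13650 = 0.008559
W = 10·12.4·(0.079305 − 0.008559) = 8.7725 kWh/t

W = 8.7725 kWh/t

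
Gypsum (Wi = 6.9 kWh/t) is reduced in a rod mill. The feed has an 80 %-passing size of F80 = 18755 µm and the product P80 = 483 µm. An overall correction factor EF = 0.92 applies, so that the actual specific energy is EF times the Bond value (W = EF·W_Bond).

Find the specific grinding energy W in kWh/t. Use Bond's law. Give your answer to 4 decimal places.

Bond:  W = 10 Wi (1/√P − 1/√F)
1/√483 = 0.045502;  1/√18755 = 0.007302
W = 10·6.9·(0.045502 − 0.007302) = 2.6358 kWh/t
W_actual = 0.92 × 2.6358 = 2.4249 kWh/t

W = 2.4249 kWh/t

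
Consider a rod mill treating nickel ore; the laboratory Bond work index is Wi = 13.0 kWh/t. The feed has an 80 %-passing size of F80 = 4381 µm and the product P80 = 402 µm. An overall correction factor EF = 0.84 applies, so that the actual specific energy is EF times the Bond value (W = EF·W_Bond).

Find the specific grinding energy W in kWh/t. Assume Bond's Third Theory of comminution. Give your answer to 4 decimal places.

W = 10·Wi·(P80^(-½) − F80^(-½))
1/√402 = 0.049875;  1/√4381 = 0.015108
W = 10·13.0·(0.049875 − 0.015108) = 4.5197 kWh/t
Corrected W = EF·W_Bond = 0.84·4.5197 = 3.7966 kWh/t

W = 3.7966 kWh/t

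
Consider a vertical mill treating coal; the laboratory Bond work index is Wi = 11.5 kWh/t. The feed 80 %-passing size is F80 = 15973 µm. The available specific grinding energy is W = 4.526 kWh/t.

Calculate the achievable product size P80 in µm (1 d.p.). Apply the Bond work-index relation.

W = 10·Wi·(P80^(-½) − F80^(-½))
P80^(−½) = W/(10 Wi) + F80^(−½)
  = 4.5260/(10·11.5) + 1/√15973 = 0.039357 + 0.007912 = 0.047269
P80 = (1/0.047269)² = 21.1556² = 447.56 µm

P80 = 447.6 µm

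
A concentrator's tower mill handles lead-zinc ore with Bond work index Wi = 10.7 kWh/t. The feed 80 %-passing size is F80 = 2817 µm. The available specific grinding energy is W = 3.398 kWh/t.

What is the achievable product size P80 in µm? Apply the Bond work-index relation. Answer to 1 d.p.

P80 = 390.6 µm

Bond: W = 10·Wi·(1/√P80 − 1/√F80)
⇒ 1/√P80 = W/(10 Wi) + 1/√F80
  = 3.3980/(10·10.7) + 1/√2817 = 0.031757 + 0.018841 = 0.050598
P80 = (1/0.050598)² = 19.7636² = 390.60 µm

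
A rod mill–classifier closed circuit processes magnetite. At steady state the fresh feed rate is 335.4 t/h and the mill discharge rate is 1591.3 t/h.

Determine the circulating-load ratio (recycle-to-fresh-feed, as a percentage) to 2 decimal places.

CL = 374.45 %

Steady state: M = F + R.
R = M − F = 1591.3 − 335.4 = 1255.9 t/h
CL = 100·R/F = 100·1255.9/335.4 = 374.45 %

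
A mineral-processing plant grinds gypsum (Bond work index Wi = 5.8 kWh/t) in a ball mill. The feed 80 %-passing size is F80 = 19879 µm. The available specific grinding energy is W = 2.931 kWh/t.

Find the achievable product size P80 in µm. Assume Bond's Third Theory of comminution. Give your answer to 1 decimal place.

W = 10 Wi (1/√P80 − 1/√F80)  [Bond]
P80^(−½) = W/(10 Wi) + F80^(−½)
  = 2.9310/(10·5.8) + 1/√19879 = 0.050534 + 0.007093 = 0.057627
P80 = (1/0.057627)² = 17.3530² = 301.13 µm

P80 = 301.1 µm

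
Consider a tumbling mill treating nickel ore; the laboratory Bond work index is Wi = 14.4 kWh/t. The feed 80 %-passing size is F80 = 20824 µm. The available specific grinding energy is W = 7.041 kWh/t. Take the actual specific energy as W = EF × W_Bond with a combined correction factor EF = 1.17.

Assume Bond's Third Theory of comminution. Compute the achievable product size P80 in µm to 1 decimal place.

P80 = 421.3 µm

W = 10 Wi (P80^-0.5 − F80^-0.5)
W_Bond = W / EF = 7.041 / 1.17 = 6.0179 kWh/t
P80^(−½) = W_Bond/(10 Wi) + F80^(−½)
  = 6.0179/(10·14.4) + 1/√20824 = 0.041791 + 0.006930 = 0.048721
P80 = (1/0.048721)² = 20.5250² = 421.28 µm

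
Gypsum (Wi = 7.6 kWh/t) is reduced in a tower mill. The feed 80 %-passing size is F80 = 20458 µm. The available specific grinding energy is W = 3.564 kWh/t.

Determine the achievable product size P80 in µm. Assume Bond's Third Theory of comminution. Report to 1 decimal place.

W = 10 Wi (P80^-0.5 − F80^-0.5)
P80^-0.5 = F80^-0.5 + W/(10 Wi)
  = 3.5640/(10·7.6) + 1/√20458 = 0.046895 + 0.006991 = 0.053886
P80 = (1/0.053886)² = 18.5576² = 344.39 µm

P80 = 344.4 µm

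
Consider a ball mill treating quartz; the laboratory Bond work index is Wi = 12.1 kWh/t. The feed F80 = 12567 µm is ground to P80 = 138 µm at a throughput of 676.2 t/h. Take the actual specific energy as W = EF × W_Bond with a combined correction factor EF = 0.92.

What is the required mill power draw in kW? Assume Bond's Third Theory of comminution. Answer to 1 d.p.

W = 10·Wi·(P80^(-½) − F80^(-½))
W = 10·12.1·(1/√138 − 1/√12567) = 10·12.1·(0.076205) = 9.2208 kWh/t
With EF = 0.92: W = 9.2208·0.92 = 8.4832 kWh/t
Power = W × throughput = 8.4832 kWh/t × 676.2 t/h = 5736.3 kW

P = 5736.3 kW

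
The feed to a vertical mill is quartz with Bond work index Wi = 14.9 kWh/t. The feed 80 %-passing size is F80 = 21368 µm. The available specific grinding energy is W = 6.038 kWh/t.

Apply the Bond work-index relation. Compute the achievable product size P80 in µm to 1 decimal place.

P80 = 445.8 µm

W = 10·Wi·[P80^(−½) − F80^(−½)]
P80^(−½) = W/(10 Wi) + F80^(−½)
  = 6.0380/(10·14.9) + 1/√21368 = 0.040523 + 0.006841 = 0.047364
P80 = (1/0.047364)² = 21.1129² = 445.75 µm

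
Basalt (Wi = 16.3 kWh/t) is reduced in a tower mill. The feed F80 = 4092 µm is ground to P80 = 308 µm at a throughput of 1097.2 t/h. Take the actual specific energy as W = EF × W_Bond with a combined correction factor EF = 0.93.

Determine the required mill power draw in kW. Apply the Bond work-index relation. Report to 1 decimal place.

P = 6877.1 kW

W = 10·Wi·(P80^(-½) − F80^(-½))
W = 10·16.3·(1/√308 − 1/√4092) = 10·16.3·(0.041348) = 6.7397 kWh/t
Apply correction: 6.7397 × 0.93 = 6.2679 kWh/t
P_mill = W·ṁ = 6.2679·1097.2 = 6877.1 kW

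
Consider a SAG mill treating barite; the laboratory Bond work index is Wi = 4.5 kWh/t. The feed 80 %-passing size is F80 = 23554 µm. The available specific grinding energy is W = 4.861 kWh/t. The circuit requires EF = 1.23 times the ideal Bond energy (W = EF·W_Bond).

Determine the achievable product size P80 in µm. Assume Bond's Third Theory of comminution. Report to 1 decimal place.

P80 = 112.4 µm

W_Bond = 10·Wi·(1/√P₈₀ − 1/√F₈₀)
W_Bond = W / EF = 4.861 / 1.23 = 3.9520 kWh/t
⇒ 1/√P80 = W_Bond/(10·Wi) + 1/√F80
  = 3.9520/(10·4.5) + 1/√23554 = 0.087823 + 0.006516 = 0.094339
P80 = (1/0.094339)² = 10.6001² = 112.36 µm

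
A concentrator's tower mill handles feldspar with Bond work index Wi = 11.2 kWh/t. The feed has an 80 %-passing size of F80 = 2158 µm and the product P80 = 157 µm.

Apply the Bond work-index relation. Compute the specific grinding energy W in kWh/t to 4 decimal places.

W = 6.5276 kWh/t

W_Bond = 10·Wi·(1/√P₈₀ − 1/√F₈₀)
1/√157 = 0.079809;  1/√2158 = 0.021527
W = 10·11.2·(0.079809 − 0.021527) = 6.5276 kWh/t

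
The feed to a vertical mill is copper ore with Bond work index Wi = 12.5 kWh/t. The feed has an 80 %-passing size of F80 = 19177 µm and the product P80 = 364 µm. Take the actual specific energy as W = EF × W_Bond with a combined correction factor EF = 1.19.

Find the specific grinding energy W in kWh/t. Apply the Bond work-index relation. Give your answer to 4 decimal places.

W = 6.7225 kWh/t

Bond: W = 10·Wi·(1/√P80 − 1/√F80)
1/√364 = 0.052414;  1/√19177 = 0.007221
W = 10·12.5·(0.052414 − 0.007221) = 5.6491 kWh/t
W_actual = 1.19 × 5.6491 = 6.7225 kWh/t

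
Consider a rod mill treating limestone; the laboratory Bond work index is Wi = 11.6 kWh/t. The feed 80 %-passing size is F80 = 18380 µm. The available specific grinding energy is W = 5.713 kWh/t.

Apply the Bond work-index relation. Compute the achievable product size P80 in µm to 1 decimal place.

P80 = 311.9 µm

W = 10·Wi·(P80^(-½) − F80^(-½))
⇒ 1/√P80 = W/(10·Wi) + 1/√F80
  = 5.7130/(10·11.6) + 1/√18380 = 0.049250 + 0.007376 = 0.056626
P80 = (1/0.056626)² = 17.6597² = 311.86 µm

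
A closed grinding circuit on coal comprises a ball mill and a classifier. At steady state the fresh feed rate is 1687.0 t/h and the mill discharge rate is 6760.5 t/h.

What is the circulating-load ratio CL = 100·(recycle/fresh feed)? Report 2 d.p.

M = F + R at steady state, so:
R = M − F = 6760.5 − 1687.0 = 5073.5 t/h
CL = 100·R/F = 100·5073.5/1687.0 = 300.74 %

CL = 300.74 %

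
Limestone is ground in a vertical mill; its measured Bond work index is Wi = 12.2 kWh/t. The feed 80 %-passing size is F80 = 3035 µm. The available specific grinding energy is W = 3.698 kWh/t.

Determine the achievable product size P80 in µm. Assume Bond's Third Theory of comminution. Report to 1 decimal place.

P80 = 425.8 µm

Bond: W = 10·Wi·(1/√P80 − 1/√F80)
1/√P80 = 1/√F80 + W/(10·Wi)
  = 3.6980/(10·12.2) + 1/√3035 = 0.030311 + 0.018152 = 0.048463
P80 = (1/0.048463)² = 20.6342² = 425.77 µm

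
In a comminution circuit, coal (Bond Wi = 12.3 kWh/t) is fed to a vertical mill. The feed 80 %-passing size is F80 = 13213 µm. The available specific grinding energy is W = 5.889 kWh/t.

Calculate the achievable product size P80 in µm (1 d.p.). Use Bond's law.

Bond: W = 10·Wi·(1/√P80 − 1/√F80)
P80^(−½) = W/(10 Wi) + F80^(−½)
  = 5.8890/(10·12.3) + 1/√13213 = 0.047878 + 0.008700 = 0.056578
P80 = (1/0.056578)² = 17.6748² = 312.40 µm

P80 = 312.4 µm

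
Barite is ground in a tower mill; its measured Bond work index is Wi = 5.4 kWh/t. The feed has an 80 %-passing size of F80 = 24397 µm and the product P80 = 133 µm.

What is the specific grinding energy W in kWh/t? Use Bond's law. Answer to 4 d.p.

W = 4.3367 kWh/t

Bond:  W = 10 Wi (1/√P − 1/√F)
1/√133 = 0.086711;  1/√24397 = 0.006402
W = 10·5.4·(0.086711 − 0.006402) = 4.3367 kWh/t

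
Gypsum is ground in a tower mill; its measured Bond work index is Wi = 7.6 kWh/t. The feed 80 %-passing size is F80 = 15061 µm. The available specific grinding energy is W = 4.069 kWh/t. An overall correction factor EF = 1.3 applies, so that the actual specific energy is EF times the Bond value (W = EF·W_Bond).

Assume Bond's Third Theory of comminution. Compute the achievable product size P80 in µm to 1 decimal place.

W = 10 Wi / √P80 − 10 Wi / √F80
W_Bond = W / EF = 4.069 / 1.3 = 3.1300 kWh/t
1/√P80 = 1/√F80 + W_Bond/(10·Wi)
  = 3.1300/(10·7.6) + 1/√15061 = 0.041184 + 0.008148 = 0.049333
P80 = (1/0.049333)² = 20.2706² = 410.90 µm

P80 = 410.9 µm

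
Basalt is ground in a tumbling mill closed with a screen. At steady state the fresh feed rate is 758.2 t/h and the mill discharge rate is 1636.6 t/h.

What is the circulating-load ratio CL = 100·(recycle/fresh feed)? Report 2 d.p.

CL = 115.85 %

Discharge = new feed + return, hence
R = M − F = 1636.6 − 758.2 = 878.4 t/h
CL = 100·R/F = 100·878.4/758.2 = 115.85 %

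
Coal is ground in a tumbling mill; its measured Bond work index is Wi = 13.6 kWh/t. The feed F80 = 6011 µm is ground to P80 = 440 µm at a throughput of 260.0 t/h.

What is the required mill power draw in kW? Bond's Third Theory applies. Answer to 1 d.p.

P = 1229.6 kW

W = 10 Wi (P80^-0.5 − F80^-0.5)
W = 10·13.6·(1/√440 − 1/√6011) = 10·13.6·(0.034775) = 4.7294 kWh/t
Mill draw = 4.7294 × 260.0 = 1229.6 kW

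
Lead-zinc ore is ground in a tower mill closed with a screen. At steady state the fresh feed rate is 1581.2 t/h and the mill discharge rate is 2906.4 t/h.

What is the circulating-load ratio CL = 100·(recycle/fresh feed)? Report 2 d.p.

CL = 83.81 %

Discharge = new feed + return, hence
R = M − F = 2906.4 − 1581.2 = 1325.2 t/h
CL = 100·R/F = 100·1325.2/1581.2 = 83.81 %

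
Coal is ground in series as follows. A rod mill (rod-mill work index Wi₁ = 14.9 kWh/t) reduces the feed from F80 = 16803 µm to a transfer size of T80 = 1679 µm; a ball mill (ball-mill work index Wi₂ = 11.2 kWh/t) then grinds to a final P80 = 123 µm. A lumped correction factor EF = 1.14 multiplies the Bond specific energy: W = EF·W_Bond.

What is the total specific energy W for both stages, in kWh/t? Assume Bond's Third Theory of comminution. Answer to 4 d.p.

Bond:  W = 10 Wi (1/√P − 1/√F)
Stage 1 (16803→1679 µm, Wi₁=14.9): W₁ = 10·14.9·(0.024405 − 0.007714) = 2.4869 kWh/t
Stage 2 (1679→123 µm, Wi₂=11.2): W₂ = 10·11.2·(0.090167 − 0.024405) = 7.3654 kWh/t
W = W₁ + W₂ = 2.4869 + 7.3654 = 9.8522 kWh/t
Corrected W = EF·W_Bond = 1.14·9.8522 = 11.2315 kWh/t

W = 11.2315 kWh/t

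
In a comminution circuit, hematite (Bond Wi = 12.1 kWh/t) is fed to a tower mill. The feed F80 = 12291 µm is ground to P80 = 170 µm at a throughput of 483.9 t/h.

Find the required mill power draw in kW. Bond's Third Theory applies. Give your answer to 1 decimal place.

W = 10 Wi (1/√P80 − 1/√F80)  [Bond]
W = 10·12.1·(1/√170 − 1/√12291) = 10·12.1·(0.067677) = 8.1889 kWh/t
P_mill = W·ṁ = 8.1889·483.9 = 3962.6 kW

P = 3962.6 kW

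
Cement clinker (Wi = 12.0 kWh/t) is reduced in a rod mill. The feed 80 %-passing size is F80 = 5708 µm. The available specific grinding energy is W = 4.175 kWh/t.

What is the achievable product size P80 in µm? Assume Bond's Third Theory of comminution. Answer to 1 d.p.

W = 10 Wi (1/√P80 − 1/√F80)  [Bond]
P80^-0.5 = F80^-0.5 + W/(10 Wi)
  = 4.1750/(10·12.0) + 1/√5708 = 0.034792 + 0.013236 = 0.048028
P80 = (1/0.048028)² = 20.8213² = 433.53 µm

P80 = 433.5 µm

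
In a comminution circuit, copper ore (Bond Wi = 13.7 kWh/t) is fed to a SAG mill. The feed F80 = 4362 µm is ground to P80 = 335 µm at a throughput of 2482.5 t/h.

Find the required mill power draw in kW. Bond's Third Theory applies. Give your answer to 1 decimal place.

P = 13432.3 kW

W_Bond = 10·Wi·(1/√P₈₀ − 1/√F₈₀)
W = 10·13.7·(1/√335 − 1/√4362) = 10·13.7·(0.039495) = 5.4108 kWh/t
Mill draw = 5.4108 × 2482.5 = 13432.3 kW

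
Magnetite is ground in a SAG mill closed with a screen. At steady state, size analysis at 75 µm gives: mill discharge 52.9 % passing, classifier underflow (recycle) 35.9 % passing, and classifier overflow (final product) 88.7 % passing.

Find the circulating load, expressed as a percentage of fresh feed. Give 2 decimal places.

CL = 210.59 %

Two-product formula at 75 µm:
(1+r)·d = r·u + o ⇒ r = (o−d)/(d−u)
r = (88.7 − 52.9)/(52.9 − 35.9) = 35.8/17.0 = 2.1059
CL = 100·r = 210.59 %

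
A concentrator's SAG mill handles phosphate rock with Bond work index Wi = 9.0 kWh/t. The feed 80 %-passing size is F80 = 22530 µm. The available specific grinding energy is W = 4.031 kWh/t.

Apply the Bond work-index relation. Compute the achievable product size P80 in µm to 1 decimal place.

W_Bond = 10·Wi·(1/√P₈₀ − 1/√F₈₀)
P80^(−½) = W/(10 Wi) + F80^(−½)
  = 4.0310/(10·9.0) + 1/√22530 = 0.044789 + 0.006662 = 0.051451
P80 = (1/0.051451)² = 19.4359² = 377.76 µm

P80 = 377.8 µm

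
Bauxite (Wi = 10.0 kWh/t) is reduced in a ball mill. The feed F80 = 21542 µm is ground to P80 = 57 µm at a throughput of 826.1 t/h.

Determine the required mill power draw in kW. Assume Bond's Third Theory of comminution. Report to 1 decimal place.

W = 10·Wi·[P80^(−½) − F80^(−½)]
W = 10·10.0·(1/√57 − 1/√21542) = 10·10.0·(0.125640) = 12.5640 kWh/t
P = W·T = 12.5640·826.1 = 10379.1 kW

P = 10379.1 kW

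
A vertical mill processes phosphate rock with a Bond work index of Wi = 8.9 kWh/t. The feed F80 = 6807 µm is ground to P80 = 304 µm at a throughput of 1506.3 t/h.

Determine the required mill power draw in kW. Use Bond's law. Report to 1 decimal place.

W = 10 Wi (P80^-0.5 − F80^-0.5)
W = 10·8.9·(1/√304 − 1/√6807) = 10·8.9·(0.045233) = 4.0258 kWh/t
P_mill = W·ṁ = 4.0258·1506.3 = 6064.0 kW

P = 6064.0 kW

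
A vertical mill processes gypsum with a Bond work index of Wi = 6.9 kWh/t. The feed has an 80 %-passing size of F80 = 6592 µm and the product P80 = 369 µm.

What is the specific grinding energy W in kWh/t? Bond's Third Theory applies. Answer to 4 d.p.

W = 10·Wi·(P80^(-½) − F80^(-½))
1/√369 = 0.052058;  1/√6592 = 0.012317
W = 10·6.9·(0.052058 − 0.012317) = 2.7422 kWh/t

W = 2.7422 kWh/t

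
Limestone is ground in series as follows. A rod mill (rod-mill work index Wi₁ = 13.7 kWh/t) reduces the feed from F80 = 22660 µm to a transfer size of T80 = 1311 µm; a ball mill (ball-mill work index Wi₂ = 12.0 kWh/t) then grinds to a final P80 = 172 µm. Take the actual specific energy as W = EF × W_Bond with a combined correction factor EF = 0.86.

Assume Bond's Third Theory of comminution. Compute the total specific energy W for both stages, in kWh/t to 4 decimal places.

W = 7.4900 kWh/t

Bond:  W = 10 Wi (1/√P − 1/√F)
Stage 1 (22660→1311 µm, Wi₁=13.7): W₁ = 10·13.7·(0.027618 − 0.006643) = 2.8736 kWh/t
Stage 2 (1311→172 µm, Wi₂=12.0): W₂ = 10·12.0·(0.076249 − 0.027618) = 5.8357 kWh/t
W = W₁ + W₂ = 2.8736 + 5.8357 = 8.7093 kWh/t
Corrected W = EF·W_Bond = 0.86·8.7093 = 7.4900 kWh/t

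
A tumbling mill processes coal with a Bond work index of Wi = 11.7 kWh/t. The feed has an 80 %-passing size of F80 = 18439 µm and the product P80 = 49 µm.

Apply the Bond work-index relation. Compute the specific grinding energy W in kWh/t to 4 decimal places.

W = 15.8527 kWh/t

W_Bond = 10·Wi·(1/√P₈₀ − 1/√F₈₀)
1/√49 = 0.142857;  1/√18439 = 0.007364
W = 10·11.7·(0.142857 − 0.007364) = 15.8527 kWh/t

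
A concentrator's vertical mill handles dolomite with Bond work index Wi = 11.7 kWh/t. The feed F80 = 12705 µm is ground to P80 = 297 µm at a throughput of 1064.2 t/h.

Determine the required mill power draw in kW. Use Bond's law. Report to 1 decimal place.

P = 6120.2 kW

W_Bond = 10·Wi·(1/√P₈₀ − 1/√F₈₀)
W = 10·11.7·(1/√297 − 1/√12705) = 10·11.7·(0.049154) = 5.7510 kWh/t
P = W·T = 5.7510·1064.2 = 6120.2 kW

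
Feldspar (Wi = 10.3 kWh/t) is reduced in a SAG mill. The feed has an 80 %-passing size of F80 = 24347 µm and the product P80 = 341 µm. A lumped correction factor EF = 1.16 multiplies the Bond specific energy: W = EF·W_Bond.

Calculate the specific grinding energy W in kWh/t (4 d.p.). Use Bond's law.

W = 5.7045 kWh/t

Bond: W = 10·Wi·(1/√P80 − 1/√F80)
1/√341 = 0.054153;  1/√24347 = 0.006409
W = 10·10.3·(0.054153 − 0.006409) = 4.9177 kWh/t
Corrected W = EF·W_Bond = 1.16·4.9177 = 5.7045 kWh/t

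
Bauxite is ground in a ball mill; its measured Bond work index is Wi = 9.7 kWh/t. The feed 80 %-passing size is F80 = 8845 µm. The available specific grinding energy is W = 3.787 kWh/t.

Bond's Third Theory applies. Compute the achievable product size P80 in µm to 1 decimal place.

P80 = 405.3 µm

W = 10·Wi·(P80^(-½) − F80^(-½))
1/√P80 = 1/√F80 + W/(10·Wi)
  = 3.7870/(10·9.7) + 1/√8845 = 0.039041 + 0.010633 = 0.049674
P80 = (1/0.049674)² = 20.1312² = 405.27 µm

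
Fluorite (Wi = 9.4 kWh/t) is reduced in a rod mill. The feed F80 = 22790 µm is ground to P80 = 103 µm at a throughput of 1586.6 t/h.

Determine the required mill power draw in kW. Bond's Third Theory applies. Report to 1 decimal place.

P = 13707.3 kW

W_Bond = 10·Wi·(1/√P₈₀ − 1/√F₈₀)
W = 10·9.4·(1/√103 − 1/√22790) = 10·9.4·(0.091909) = 8.6394 kWh/t
Power = W × throughput = 8.6394 kWh/t × 1586.6 t/h = 13707.3 kW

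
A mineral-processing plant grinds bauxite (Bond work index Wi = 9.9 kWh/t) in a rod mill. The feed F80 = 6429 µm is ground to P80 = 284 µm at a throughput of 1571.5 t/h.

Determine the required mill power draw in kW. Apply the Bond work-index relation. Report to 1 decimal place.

P = 7291.5 kW

W = 10·Wi·[P80^(−½) − F80^(−½)]
W = 10·9.9·(1/√284 − 1/√6429) = 10·9.9·(0.046867) = 4.6399 kWh/t
P_mill = W·ṁ = 4.6399·1571.5 = 7291.5 kW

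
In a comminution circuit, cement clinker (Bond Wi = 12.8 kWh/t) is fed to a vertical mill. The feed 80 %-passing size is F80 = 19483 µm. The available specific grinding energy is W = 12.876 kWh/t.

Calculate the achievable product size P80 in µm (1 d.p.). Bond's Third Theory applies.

W = 10 Wi / √P80 − 10 Wi / √F80
P80^(−½) = W/(10 Wi) + F80^(−½)
  = 12.8760/(10·12.8) + 1/√19483 = 0.100594 + 0.007164 = 0.107758
P80 = (1/0.107758)² = 9.2801² = 86.12 µm

P80 = 86.1 µm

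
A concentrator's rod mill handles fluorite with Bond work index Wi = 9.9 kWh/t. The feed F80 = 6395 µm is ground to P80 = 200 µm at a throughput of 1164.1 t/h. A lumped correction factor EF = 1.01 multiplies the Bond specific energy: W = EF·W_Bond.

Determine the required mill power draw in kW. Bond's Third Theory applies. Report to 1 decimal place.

P = 6775.1 kW

W = 10·Wi·(P80^(-½) − F80^(-½))
W = 10·9.9·(1/√200 − 1/√6395) = 10·9.9·(0.058206) = 5.7624 kWh/t
W_actual = 1.01 × 5.7624 = 5.8200 kWh/t
P_mill = W·ṁ = 5.8200·1164.1 = 6775.1 kW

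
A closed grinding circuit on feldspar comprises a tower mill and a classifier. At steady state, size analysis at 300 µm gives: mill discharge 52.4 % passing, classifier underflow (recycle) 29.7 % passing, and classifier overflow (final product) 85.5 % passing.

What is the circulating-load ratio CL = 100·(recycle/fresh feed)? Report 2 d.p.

Balance %-passing 300 µm (r = R/F):
(1+r)·d = r·u + o ⇒ r = (o−d)/(d−u)
r = (85.5 − 52.4)/(52.4 − 29.7) = 33.1/22.7 = 1.4581
CL = 100·r = 145.81 %

CL = 145.81 %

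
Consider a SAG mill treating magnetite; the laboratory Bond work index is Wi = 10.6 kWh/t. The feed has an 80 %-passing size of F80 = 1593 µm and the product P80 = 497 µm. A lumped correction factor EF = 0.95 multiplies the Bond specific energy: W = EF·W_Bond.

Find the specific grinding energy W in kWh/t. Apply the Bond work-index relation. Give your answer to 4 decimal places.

W = 1.9940 kWh/t

W_Bond = 10·Wi·(1/√P₈₀ − 1/√F₈₀)
1/√497 = 0.044856;  1/√1593 = 0.025055
W = 10·10.6·(0.044856 − 0.025055) = 2.0989 kWh/t
With EF = 0.95: W = 2.0989·0.95 = 1.9940 kWh/t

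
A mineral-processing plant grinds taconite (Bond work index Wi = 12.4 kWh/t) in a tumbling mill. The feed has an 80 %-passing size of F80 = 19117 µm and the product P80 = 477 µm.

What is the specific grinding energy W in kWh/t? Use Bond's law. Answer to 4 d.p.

W = 4.7807 kWh/t

Bond:  W = 10 Wi (1/√P − 1/√F)
1/√477 = 0.045787;  1/√19117 = 0.007233
W = 10·12.4·(0.045787 − 0.007233) = 4.7807 kWh/t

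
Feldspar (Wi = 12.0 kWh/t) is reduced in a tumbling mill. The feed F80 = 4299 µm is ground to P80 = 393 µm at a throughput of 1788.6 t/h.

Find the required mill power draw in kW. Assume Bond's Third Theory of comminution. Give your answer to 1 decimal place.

Bond: W = 10·Wi·(1/√P80 − 1/√F80)
W = 10·12.0·(1/√393 − 1/√4299) = 10·12.0·(0.035192) = 4.2230 kWh/t
P = W·T = 4.2230·1788.6 = 7553.3 kW

P = 7553.3 kW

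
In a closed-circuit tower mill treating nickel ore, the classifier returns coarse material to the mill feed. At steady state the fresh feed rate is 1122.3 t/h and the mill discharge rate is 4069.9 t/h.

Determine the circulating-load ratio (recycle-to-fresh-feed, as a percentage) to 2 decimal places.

Discharge = new feed + return, hence
R = M − F = 4069.9 − 1122.3 = 2947.6 t/h
CL = 100·R/F = 100·2947.6/1122.3 = 262.64 %

CL = 262.64 %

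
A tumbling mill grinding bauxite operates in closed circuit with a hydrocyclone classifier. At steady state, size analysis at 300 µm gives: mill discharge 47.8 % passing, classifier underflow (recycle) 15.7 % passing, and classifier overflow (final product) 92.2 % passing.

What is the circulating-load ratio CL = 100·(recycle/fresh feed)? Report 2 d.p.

CL = 138.32 %

Classifier node, passing 300 µm:
(1+r)d = ru + o → r = (o−d)/(d−u)
r = (92.2 − 47.8)/(47.8 − 15.7) = 44.4/32.1 = 1.3832
CL = 100·r = 138.32 %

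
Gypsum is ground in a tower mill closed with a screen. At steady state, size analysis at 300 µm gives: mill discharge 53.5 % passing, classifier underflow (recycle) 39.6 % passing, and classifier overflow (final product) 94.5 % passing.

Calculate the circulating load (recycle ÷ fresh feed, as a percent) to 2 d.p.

Classifier node, passing 300 µm:
d + r·d = r·u + o → r(d−u) = o−d
r = (94.5 − 53.5)/(53.5 − 39.6) = 41.0/13.9 = 2.9496
CL = 100·r = 294.96 %

CL = 294.96 %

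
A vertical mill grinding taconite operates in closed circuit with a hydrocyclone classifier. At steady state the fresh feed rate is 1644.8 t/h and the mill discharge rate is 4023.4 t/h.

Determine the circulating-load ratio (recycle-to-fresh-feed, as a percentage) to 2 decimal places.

CL = 144.61 %

Discharge = new feed + return, hence
R = M − F = 4023.4 − 1644.8 = 2378.6 t/h
CL = 100·R/F = 100·2378.6/1644.8 = 144.61 %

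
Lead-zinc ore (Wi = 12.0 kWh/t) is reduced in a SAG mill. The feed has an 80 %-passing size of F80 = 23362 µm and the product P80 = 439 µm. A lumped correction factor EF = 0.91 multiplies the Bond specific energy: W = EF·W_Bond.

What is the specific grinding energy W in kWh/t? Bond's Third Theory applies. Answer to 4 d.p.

W_Bond = 10·Wi·(1/√P₈₀ − 1/√F₈₀)
1/√439 = 0.047727;  1/√23362 = 0.006543
W = 10·12.0·(0.047727 − 0.006543) = 4.9422 kWh/t
W_actual = 0.91 × 4.9422 = 4.4974 kWh/t

W = 4.4974 kWh/t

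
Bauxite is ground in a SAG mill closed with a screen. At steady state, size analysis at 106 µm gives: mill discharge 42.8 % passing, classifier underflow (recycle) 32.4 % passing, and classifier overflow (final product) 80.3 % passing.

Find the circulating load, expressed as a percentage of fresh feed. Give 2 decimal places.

Balance %-passing 106 µm (r = R/F):
(1+r)·d = r·u + o ⇒ r = (o−d)/(d−u)
r = (80.3 − 42.8)/(42.8 − 32.4) = 37.5/10.4 = 3.6058
CL = 100·r = 360.58 %

CL = 360.58 %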